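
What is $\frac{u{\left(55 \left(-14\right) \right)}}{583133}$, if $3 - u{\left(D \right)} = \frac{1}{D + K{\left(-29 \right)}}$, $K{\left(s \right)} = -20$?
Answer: $\frac{2371}{460675070} \approx 5.1468 \cdot 10^{-6}$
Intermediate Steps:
$u{\left(D \right)} = 3 - \frac{1}{-20 + D}$ ($u{\left(D \right)} = 3 - \frac{1}{D - 20} = 3 - \frac{1}{-20 + D}$)
$\frac{u{\left(55 \left(-14\right) \right)}}{583133} = \frac{\frac{1}{-20 + 55 \left(-14\right)} \left(-61 + 3 \cdot 55 \left(-14\right)\right)}{583133} = \frac{-61 + 3 \left(-770\right)}{-20 - 770} \cdot \frac{1}{583133} = \frac{-61 - 2310}{-790} \cdot \frac{1}{583133} = \left(- \frac{1}{790}\right) \left(-2371\right) \frac{1}{583133} = \frac{2371}{790} \cdot \frac{1}{583133} = \frac{2371}{460675070}$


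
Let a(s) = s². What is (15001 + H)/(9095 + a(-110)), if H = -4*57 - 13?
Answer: 328/471 ≈ 0.69639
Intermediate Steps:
H = -241 (H = -228 - 13 = -241)
(15001 + H)/(9095 + a(-110)) = (15001 - 241)/(9095 + (-110)²) = 14760/(9095 + 12100) = 14760/21195 = 14760*(1/21195) = 328/471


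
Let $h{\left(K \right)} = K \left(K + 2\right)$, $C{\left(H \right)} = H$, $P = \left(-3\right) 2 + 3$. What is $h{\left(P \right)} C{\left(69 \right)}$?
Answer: $207$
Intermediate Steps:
$P = -3$ ($P = -6 + 3 = -3$)
$h{\left(K \right)} = K \left(2 + K\right)$
$h{\left(P \right)} C{\left(69 \right)} = - 3 \left(2 - 3\right) 69 = \left(-3\right) \left(-1\right) 69 = 3 \cdot 69 = 207$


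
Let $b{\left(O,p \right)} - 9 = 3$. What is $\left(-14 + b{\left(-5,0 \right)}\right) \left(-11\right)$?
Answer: $22$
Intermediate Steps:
$b{\left(O,p \right)} = 12$ ($b{\left(O,p \right)} = 9 + 3 = 12$)
$\left(-14 + b{\left(-5,0 \right)}\right) \left(-11\right) = \left(-14 + 12\right) \left(-11\right) = \left(-2\right) \left(-11\right) = 22$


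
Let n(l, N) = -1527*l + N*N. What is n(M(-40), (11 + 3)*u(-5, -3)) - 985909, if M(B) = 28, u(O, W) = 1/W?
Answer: -9257789/9 ≈ -1.0286e+6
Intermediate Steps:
n(l, N) = N² - 1527*l (n(l, N) = -1527*l + N² = N² - 1527*l)
n(M(-40), (11 + 3)*u(-5, -3)) - 985909 = (((11 + 3)/(-3))² - 1527*28) - 985909 = ((14*(-⅓))² - 42756) - 985909 = ((-14/3)² - 42756) - 985909 = (196/9 - 42756) - 985909 = -384608/9 - 985909 = -9257789/9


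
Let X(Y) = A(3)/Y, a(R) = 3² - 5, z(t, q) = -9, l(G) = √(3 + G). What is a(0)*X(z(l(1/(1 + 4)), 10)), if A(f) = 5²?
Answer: -100/9 ≈ -11.111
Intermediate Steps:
A(f) = 25
a(R) = 4 (a(R) = 9 - 5 = 4)
X(Y) = 25/Y
a(0)*X(z(l(1/(1 + 4)), 10)) = 4*(25/(-9)) = 4*(25*(-⅑)) = 4*(-25/9) = -100/9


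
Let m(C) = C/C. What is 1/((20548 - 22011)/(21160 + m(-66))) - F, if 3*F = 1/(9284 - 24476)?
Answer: -137776039/9525384 ≈ -14.464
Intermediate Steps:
m(C) = 1
F = -1/45576 (F = 1/(3*(9284 - 24476)) = (⅓)/(-15192) = (⅓)*(-1/15192) = -1/45576 ≈ -2.1941e-5)
1/((20548 - 22011)/(21160 + m(-66))) - F = 1/((20548 - 22011)/(21160 + 1)) - 1*(-1/45576) = 1/(-1463/21161) + 1/45576 = 1/(-1463*1/21161) + 1/45576 = 1/(-209/3023) + 1/45576 = -3023/209 + 1/45576 = -137776039/9525384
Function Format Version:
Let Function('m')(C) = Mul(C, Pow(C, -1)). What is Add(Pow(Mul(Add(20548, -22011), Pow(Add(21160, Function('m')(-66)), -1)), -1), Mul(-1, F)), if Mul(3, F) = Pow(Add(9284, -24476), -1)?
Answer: Rational(-137776039, 9525384) ≈ -14.464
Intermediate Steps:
Function('m')(C) = 1
F = Rational(-1, 45576) (F = Mul(Rational(1, 3), Pow(Add(9284, -24476), -1)) = Mul(Rational(1, 3), Pow(-15192, -1)) = Mul(Rational(1, 3), Rational(-1, 15192)) = Rational(-1, 45576) ≈ -2.1941e-5)
Add(Pow(Mul(Add(20548, -22011), Pow(Add(21160, Function('m')(-66)), -1)), -1), Mul(-1, F)) = Add(Pow(Mul(Add(20548, -22011), Pow(Add(21160, 1), -1)), -1), Mul(-1, Rational(-1, 45576))) = Add(Pow(Mul(-1463, Pow(21161, -1)), -1), Rational(1, 45576)) = Add(Pow(Mul(-1463, Rational(1, 21161)), -1), Rational(1, 45576)) = Add(Pow(Rational(-209, 3023), -1), Rational(1, 45576)) = Add(Rational(-3023, 209), Rational(1, 45576)) = Rational(-137776039, 9525384)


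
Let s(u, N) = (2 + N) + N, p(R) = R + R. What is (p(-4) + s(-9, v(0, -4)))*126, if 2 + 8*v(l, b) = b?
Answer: -945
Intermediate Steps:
v(l, b) = -¼ + b/8
p(R) = 2*R
s(u, N) = 2 + 2*N
(p(-4) + s(-9, v(0, -4)))*126 = (2*(-4) + (2 + 2*(-¼ + (⅛)*(-4))))*126 = (-8 + (2 + 2*(-¼ - ½)))*126 = (-8 + (2 + 2*(-¾)))*126 = (-8 + (2 - 3/2))*126 = (-8 + ½)*126 = -15/2*126 = -945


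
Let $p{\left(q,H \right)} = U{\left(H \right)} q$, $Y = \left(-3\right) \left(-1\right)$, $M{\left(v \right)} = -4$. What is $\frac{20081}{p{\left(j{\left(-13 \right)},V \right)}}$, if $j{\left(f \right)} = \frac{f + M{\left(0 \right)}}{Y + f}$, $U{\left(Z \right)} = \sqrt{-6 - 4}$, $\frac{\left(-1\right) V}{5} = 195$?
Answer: $- \frac{20081 i \sqrt{10}}{17} \approx - 3735.4 i$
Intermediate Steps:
$V = -975$ ($V = \left(-5\right) 195 = -975$)
$U{\left(Z \right)} = i \sqrt{10}$ ($U{\left(Z \right)} = \sqrt{-10} = i \sqrt{10}$)
$Y = 3$
$j{\left(f \right)} = \frac{-4 + f}{3 + f}$ ($j{\left(f \right)} = \frac{f - 4}{3 + f} = \frac{-4 + f}{3 + f}$)
$p{\left(q,H \right)} = i q \sqrt{10}$ ($p{\left(q,H \right)} = i \sqrt{10} q = i q \sqrt{10}$)
$\frac{20081}{p{\left(j{\left(-13 \right)},V \right)}} = \frac{20081}{i \frac{-4 - 13}{3 - 13} \sqrt{10}} = \frac{20081}{i \frac{1}{-10} \left(-17\right) \sqrt{10}} = \frac{20081}{i \left(\left(- \frac{1}{10}\right) \left(-17\right)\right) \sqrt{10}} = \frac{20081}{i \frac{17}{10} \sqrt{10}} = \frac{20081}{\frac{17}{10} i \sqrt{10}} = 20081 \left(- \frac{i \sqrt{10}}{17}\right) = - \frac{20081 i \sqrt{10}}{17}$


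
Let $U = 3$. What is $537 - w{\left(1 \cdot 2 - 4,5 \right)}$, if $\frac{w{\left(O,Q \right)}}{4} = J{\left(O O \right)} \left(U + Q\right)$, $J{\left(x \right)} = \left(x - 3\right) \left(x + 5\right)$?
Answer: $249$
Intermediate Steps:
$J{\left(x \right)} = \left(-3 + x\right) \left(5 + x\right)$
$w{\left(O,Q \right)} = 4 \left(3 + Q\right) \left(-15 + O^{4} + 2 O^{2}\right)$ ($w{\left(O,Q \right)} = 4 \left(-15 + \left(O O\right)^{2} + 2 O O\right) \left(3 + Q\right) = 4 \left(-15 + \left(O^{2}\right)^{2} + 2 O^{2}\right) \left(3 + Q\right) = 4 \left(-15 + O^{4} + 2 O^{2}\right) \left(3 + Q\right) = 4 \left(3 + Q\right) \left(-15 + O^{4} + 2 O^{2}\right)$)
$537 - w{\left(1 \cdot 2 - 4,5 \right)} = 537 - 4 \left(3 + 5\right) \left(-15 + \left(1 \cdot 2 - 4\right)^{4} + 2 \left(1 \cdot 2 - 4\right)^{2}\right) = 537 - 4 \cdot 8 \left(-15 + \left(2 - 4\right)^{4} + 2 \left(2 - 4\right)^{2}\right) = 537 - 4 \cdot 8 \left(-15 + \left(-2\right)^{4} + 2 \left(-2\right)^{2}\right) = 537 - 4 \cdot 8 \left(-15 + 16 + 2 \cdot 4\right) = 537 - 4 \cdot 8 \left(-15 + 16 + 8\right) = 537 - 4 \cdot 8 \cdot 9 = 537 - 288 = 249$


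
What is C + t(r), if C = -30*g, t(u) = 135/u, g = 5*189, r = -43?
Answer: -1219185/43 ≈ -28353.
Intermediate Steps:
g = 945
C = -28350 (C = -30*945 = -28350)
C + t(r) = -28350 + 135/(-43) = -28350 + 135*(-1/43) = -28350 - 135/43 = -1219185/43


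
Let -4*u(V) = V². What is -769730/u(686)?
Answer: 769730/117649 ≈ 6.5426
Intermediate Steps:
u(V) = -V²/4
-769730/u(686) = -769730/((-¼*686²)) = -769730/((-¼*470596)) = -769730/(-117649) = -769730*(-1/117649) = 769730/117649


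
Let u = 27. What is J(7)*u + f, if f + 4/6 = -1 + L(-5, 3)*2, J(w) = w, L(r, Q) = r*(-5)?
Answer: 712/3 ≈ 237.33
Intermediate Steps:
L(r, Q) = -5*r
f = 145/3 (f = -⅔ + (-1 - 5*(-5)*2) = -⅔ + (-1 + 25*2) = -⅔ + (-1 + 50) = -⅔ + 49 = 145/3 ≈ 48.333)
J(7)*u + f = 7*27 + 145/3 = 189 + 145/3 = 712/3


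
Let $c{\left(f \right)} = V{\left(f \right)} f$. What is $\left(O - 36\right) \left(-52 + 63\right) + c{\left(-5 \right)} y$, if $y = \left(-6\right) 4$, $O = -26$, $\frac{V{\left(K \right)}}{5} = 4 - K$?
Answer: $4718$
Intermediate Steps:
$V{\left(K \right)} = 20 - 5 K$ ($V{\left(K \right)} = 5 \left(4 - K\right) = 20 - 5 K$)
$c{\left(f \right)} = f \left(20 - 5 f\right)$ ($c{\left(f \right)} = \left(20 - 5 f\right) f = f \left(20 - 5 f\right)$)
$y = -24$
$\left(O - 36\right) \left(-52 + 63\right) + c{\left(-5 \right)} y = \left(-26 - 36\right) \left(-52 + 63\right) + 5 \left(-5\right) \left(4 - -5\right) \left(-24\right) = \left(-62\right) 11 + 5 \left(-5\right) \left(4 + 5\right) \left(-24\right) = -682 + 5 \left(-5\right) 9 \left(-24\right) = -682 - -5400 = -682 + 5400 = 4718$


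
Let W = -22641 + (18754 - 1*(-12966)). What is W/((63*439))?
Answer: 1297/3951 ≈ 0.32827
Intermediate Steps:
W = 9079 (W = -22641 + (18754 + 12966) = -22641 + 31720 = 9079)
W/((63*439)) = 9079/((63*439)) = 9079/27657 = 9079*(1/27657) = 1297/3951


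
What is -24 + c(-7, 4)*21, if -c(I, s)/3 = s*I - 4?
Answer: 1992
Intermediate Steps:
c(I, s) = 12 - 3*I*s (c(I, s) = -3*(s*I - 4) = -3*(I*s - 4) = -3*(-4 + I*s) = 12 - 3*I*s)
-24 + c(-7, 4)*21 = -24 + (12 - 3*(-7)*4)*21 = -24 + (12 + 84)*21 = -24 + 96*21 = -24 + 2016 = 1992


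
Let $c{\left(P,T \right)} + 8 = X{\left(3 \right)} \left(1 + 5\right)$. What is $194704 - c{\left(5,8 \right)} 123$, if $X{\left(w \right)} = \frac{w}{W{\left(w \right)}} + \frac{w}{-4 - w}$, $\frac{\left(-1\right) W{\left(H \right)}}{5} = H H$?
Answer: $\frac{6861872}{35} \approx 1.9605 \cdot 10^{5}$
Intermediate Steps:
$W{\left(H \right)} = - 5 H^{2}$ ($W{\left(H \right)} = - 5 H H = - 5 H^{2}$)
$X{\left(w \right)} = - \frac{1}{5 w} + \frac{w}{-4 - w}$ ($X{\left(w \right)} = \frac{w}{\left(-5\right) w^{2}} + \frac{w}{-4 - w} = w \left(- \frac{1}{5 w^{2}}\right) + \frac{w}{-4 - w} = - \frac{1}{5 w} + \frac{w}{-4 - w}$)
$c{\left(P,T \right)} = - \frac{384}{35}$ ($c{\left(P,T \right)} = -8 + \frac{-4 - 3 - 5 \cdot 3^{2}}{5 \cdot 3 \left(4 + 3\right)} \left(1 + 5\right) = -8 + \frac{1}{5} \cdot \frac{1}{3} \cdot \frac{1}{7} \left(-4 - 3 - 45\right) 6 = -8 + \frac{1}{5} \cdot \frac{1}{3} \cdot \frac{1}{7} \left(-52\right) 6 = -8 - \frac{104}{35} = - \frac{384}{35}$)
$194704 - c{\left(5,8 \right)} 123 = 194704 - \left(- \frac{384}{35}\right) 123 = 194704 - - \frac{47232}{35} = 194704 + \frac{47232}{35} = \frac{6861872}{35}$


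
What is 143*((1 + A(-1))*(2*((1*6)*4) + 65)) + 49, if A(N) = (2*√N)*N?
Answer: 16208 - 32318*I ≈ 16208.0 - 32318.0*I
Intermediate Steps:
A(N) = 2*N^(3/2)
143*((1 + A(-1))*(2*((1*6)*4) + 65)) + 49 = 143*((1 + 2*(-1)^(3/2))*(2*((1*6)*4) + 65)) + 49 = 143*((1 + 2*(-I))*(2*(6*4) + 65)) + 49 = 143*((1 - 2*I)*(2*24 + 65)) + 49 = 143*((1 - 2*I)*(48 + 65)) + 49 = 143*((1 - 2*I)*113) + 49 = 143*(113 - 226*I) + 49 = (16159 - 32318*I) + 49 = 16208 - 32318*I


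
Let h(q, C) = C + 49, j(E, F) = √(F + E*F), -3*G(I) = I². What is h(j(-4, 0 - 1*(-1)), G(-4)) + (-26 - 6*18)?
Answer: -271/3 ≈ -90.333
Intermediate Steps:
G(I) = -I²/3
h(q, C) = 49 + C
h(j(-4, 0 - 1*(-1)), G(-4)) + (-26 - 6*18) = (49 - ⅓*(-4)²) + (-26 - 6*18) = (49 - ⅓*16) + (-26 - 108) = (49 - 16/3) - 134 = 131/3 - 134 = -271/3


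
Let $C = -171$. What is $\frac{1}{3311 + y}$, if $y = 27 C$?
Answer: $- \frac{1}{1306} \approx -0.0007657$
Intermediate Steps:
$y = -4617$ ($y = 27 \left(-171\right) = -4617$)
$\frac{1}{3311 + y} = \frac{1}{3311 - 4617} = \frac{1}{-1306} = - \frac{1}{1306}$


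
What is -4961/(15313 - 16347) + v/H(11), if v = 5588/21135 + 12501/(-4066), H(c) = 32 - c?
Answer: 28256774174/6058411155 ≈ 4.6641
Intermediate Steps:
v = -241487827/85934910 (v = 5588*(1/21135) + 12501*(-1/4066) = 5588/21135 - 12501/4066 = -241487827/85934910 ≈ -2.8101)
-4961/(15313 - 16347) + v/H(11) = -4961/(15313 - 16347) - 241487827/(85934910*(32 - 1*11)) = -4961/(-1034) - 241487827/(85934910*(32 - 11)) = -4961*(-1/1034) - 241487827/85934910/21 = 451/94 - 241487827/85934910*1/21 = 451/94 - 34498261/257804730 = 28256774174/6058411155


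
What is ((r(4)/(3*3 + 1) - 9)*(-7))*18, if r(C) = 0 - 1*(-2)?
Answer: 5544/5 ≈ 1108.8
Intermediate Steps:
r(C) = 2 (r(C) = 0 + 2 = 2)
((r(4)/(3*3 + 1) - 9)*(-7))*18 = ((2/(3*3 + 1) - 9)*(-7))*18 = ((2/(9 + 1) - 9)*(-7))*18 = ((2/10 - 9)*(-7))*18 = ((2*(⅒) - 9)*(-7))*18 = ((⅕ - 9)*(-7))*18 = -44/5*(-7)*18 = (308/5)*18 = 5544/5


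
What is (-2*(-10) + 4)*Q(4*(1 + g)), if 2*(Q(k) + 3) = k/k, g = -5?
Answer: -60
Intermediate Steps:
Q(k) = -5/2 (Q(k) = -3 + (k/k)/2 = -3 + (½)*1 = -3 + ½ = -5/2)
(-2*(-10) + 4)*Q(4*(1 + g)) = (-2*(-10) + 4)*(-5/2) = (20 + 4)*(-5/2) = 24*(-5/2) = -60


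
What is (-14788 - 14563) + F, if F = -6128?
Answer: -35479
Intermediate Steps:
(-14788 - 14563) + F = (-14788 - 14563) - 6128 = -29351 - 6128 = -35479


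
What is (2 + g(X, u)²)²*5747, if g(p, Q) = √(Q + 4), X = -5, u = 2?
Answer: 367808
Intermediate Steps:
g(p, Q) = √(4 + Q)
(2 + g(X, u)²)²*5747 = (2 + (√(4 + 2))²)²*5747 = (2 + (√6)²)²*5747 = (2 + 6)²*5747 = 8²*5747 = 64*5747 = 367808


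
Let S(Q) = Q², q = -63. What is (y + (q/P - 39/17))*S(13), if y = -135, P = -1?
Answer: -213447/17 ≈ -12556.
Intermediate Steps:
(y + (q/P - 39/17))*S(13) = (-135 + (-63/(-1) - 39/17))*13² = (-135 + (-63*(-1) - 39*1/17))*169 = (-135 + (63 - 39/17))*169 = (-135 + 1032/17)*169 = -1263/17*169 = -213447/17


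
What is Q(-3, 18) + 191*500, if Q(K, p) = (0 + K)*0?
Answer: 95500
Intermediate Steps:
Q(K, p) = 0 (Q(K, p) = K*0 = 0)
Q(-3, 18) + 191*500 = 0 + 191*500 = 0 + 95500 = 95500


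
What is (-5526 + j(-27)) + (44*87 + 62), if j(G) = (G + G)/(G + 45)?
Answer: -1639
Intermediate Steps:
j(G) = 2*G/(45 + G) (j(G) = (2*G)/(45 + G) = 2*G/(45 + G))
(-5526 + j(-27)) + (44*87 + 62) = (-5526 + 2*(-27)/(45 - 27)) + (44*87 + 62) = (-5526 + 2*(-27)/18) + (3828 + 62) = (-5526 + 2*(-27)*(1/18)) + 3890 = (-5526 - 3) + 3890 = -5529 + 3890 = -1639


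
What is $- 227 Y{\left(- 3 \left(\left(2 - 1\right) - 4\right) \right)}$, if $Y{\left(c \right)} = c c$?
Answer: $-18387$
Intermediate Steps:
$Y{\left(c \right)} = c^{2}$
$- 227 Y{\left(- 3 \left(\left(2 - 1\right) - 4\right) \right)} = - 227 \left(- 3 \left(\left(2 - 1\right) - 4\right)\right)^{2} = - 227 \left(- 3 \left(1 - 4\right)\right)^{2} = - 227 \left(\left(-3\right) \left(-3\right)\right)^{2} = - 227 \cdot 9^{2} = \left(-227\right) 81 = -18387$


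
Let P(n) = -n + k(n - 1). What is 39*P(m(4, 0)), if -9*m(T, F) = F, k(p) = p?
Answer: -39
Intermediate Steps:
m(T, F) = -F/9
P(n) = -1 (P(n) = -n + (n - 1) = -n + (-1 + n) = -1)
39*P(m(4, 0)) = 39*(-1) = -39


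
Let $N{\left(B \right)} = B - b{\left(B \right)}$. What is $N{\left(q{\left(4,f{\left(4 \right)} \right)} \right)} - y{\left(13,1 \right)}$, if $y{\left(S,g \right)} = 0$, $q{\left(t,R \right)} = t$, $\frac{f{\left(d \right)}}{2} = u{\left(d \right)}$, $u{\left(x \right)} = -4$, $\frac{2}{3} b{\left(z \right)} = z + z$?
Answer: $-8$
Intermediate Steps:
$b{\left(z \right)} = 3 z$ ($b{\left(z \right)} = \frac{3 \left(z + z\right)}{2} = \frac{3 \cdot 2 z}{2} = 3 z$)
$f{\left(d \right)} = -8$ ($f{\left(d \right)} = 2 \left(-4\right) = -8$)
$N{\left(B \right)} = - 2 B$ ($N{\left(B \right)} = B - 3 B = - 2 B$)
$N{\left(q{\left(4,f{\left(4 \right)} \right)} \right)} - y{\left(13,1 \right)} = \left(-2\right) 4 - 0 = -8 + 0 = -8$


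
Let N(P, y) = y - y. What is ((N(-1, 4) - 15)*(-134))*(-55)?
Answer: -110550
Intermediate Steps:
N(P, y) = 0
((N(-1, 4) - 15)*(-134))*(-55) = ((0 - 15)*(-134))*(-55) = -15*(-134)*(-55) = 2010*(-55) = -110550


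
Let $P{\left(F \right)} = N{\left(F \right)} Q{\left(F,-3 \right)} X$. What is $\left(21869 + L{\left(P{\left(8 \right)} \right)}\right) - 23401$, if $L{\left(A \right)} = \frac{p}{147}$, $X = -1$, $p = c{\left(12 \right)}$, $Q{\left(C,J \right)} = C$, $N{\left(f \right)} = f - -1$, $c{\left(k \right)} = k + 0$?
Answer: $- \frac{75064}{49} \approx -1531.9$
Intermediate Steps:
$c{\left(k \right)} = k$
$N{\left(f \right)} = 1 + f$ ($N{\left(f \right)} = f + 1 = 1 + f$)
$p = 12$
$P{\left(F \right)} = - F \left(1 + F\right)$ ($P{\left(F \right)} = \left(1 + F\right) F \left(-1\right) = F \left(1 + F\right) \left(-1\right) = - F \left(1 + F\right)$)
$L{\left(A \right)} = \frac{4}{49}$ ($L{\left(A \right)} = \frac{12}{147} = 12 \cdot \frac{1}{147} = \frac{4}{49}$)
$\left(21869 + L{\left(P{\left(8 \right)} \right)}\right) - 23401 = \left(21869 + \frac{4}{49}\right) - 23401 = \frac{1071585}{49} - 23401 = - \frac{75064}{49}$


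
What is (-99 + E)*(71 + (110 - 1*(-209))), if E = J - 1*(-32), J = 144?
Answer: 30030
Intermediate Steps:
E = 176 (E = 144 - 1*(-32) = 144 + 32 = 176)
(-99 + E)*(71 + (110 - 1*(-209))) = (-99 + 176)*(71 + (110 - 1*(-209))) = 77*(71 + (110 + 209)) = 77*(71 + 319) = 77*390 = 30030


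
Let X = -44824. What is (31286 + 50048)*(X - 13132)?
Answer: -4713793304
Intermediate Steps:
(31286 + 50048)*(X - 13132) = (31286 + 50048)*(-44824 - 13132) = 81334*(-57956) = -4713793304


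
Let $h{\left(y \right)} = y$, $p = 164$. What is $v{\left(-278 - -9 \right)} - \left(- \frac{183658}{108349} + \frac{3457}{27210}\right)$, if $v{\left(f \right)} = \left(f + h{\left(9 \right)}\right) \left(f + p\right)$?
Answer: $\frac{80489835488687}{2948176290} \approx 27302.0$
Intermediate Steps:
$v{\left(f \right)} = \left(9 + f\right) \left(164 + f\right)$ ($v{\left(f \right)} = \left(f + 9\right) \left(f + 164\right) = \left(9 + f\right) \left(164 + f\right)$)
$v{\left(-278 - -9 \right)} - \left(- \frac{183658}{108349} + \frac{3457}{27210}\right) = \left(1476 + \left(-278 - -9\right)^{2} + 173 \left(-278 - -9\right)\right) - \left(- \frac{183658}{108349} + \frac{3457}{27210}\right) = \left(1476 + \left(-278 + 9\right)^{2} + 173 \left(-278 + 9\right)\right) - - \frac{4622771687}{2948176290} = \left(1476 + \left(-269\right)^{2} + 173 \left(-269\right)\right) + \left(- \frac{3457}{27210} + \frac{183658}{108349}\right) = \left(1476 + 72361 - 46537\right) + \frac{4622771687}{2948176290} = 27300 + \frac{4622771687}{2948176290} = \frac{80489835488687}{2948176290}$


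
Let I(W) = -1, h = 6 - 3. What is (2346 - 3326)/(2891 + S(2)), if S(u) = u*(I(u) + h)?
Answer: -196/579 ≈ -0.33851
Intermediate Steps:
h = 3
S(u) = 2*u (S(u) = u*(-1 + 3) = u*2 = 2*u)
(2346 - 3326)/(2891 + S(2)) = (2346 - 3326)/(2891 + 2*2) = -980/(2891 + 4) = -980/2895 = -980*1/2895 = -196/579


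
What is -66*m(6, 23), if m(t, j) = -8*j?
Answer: 12144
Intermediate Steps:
-66*m(6, 23) = -(-528)*23 = -66*(-184) = 12144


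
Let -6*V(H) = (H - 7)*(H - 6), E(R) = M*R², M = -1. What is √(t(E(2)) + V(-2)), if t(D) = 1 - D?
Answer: I*√7 ≈ 2.6458*I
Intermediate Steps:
E(R) = -R²
V(H) = -(-7 + H)*(-6 + H)/6 (V(H) = -(H - 7)*(H - 6)/6 = -(-7 + H)*(-6 + H)/6)
√(t(E(2)) + V(-2)) = √((1 - (-1)*2²) + (-7 - ⅙*(-2)² + (13/6)*(-2))) = √((1 - (-1)*4) + (-7 - ⅙*4 - 13/3)) = √((1 - 1*(-4)) + (-7 - ⅔ - 13/3)) = √((1 + 4) - 12) = √(5 - 12) = √(-7) = I*√7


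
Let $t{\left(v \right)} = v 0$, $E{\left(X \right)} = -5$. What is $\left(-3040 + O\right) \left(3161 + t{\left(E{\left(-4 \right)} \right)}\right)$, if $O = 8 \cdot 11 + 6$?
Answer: $-9312306$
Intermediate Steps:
$t{\left(v \right)} = 0$
$O = 94$ ($O = 88 + 6 = 94$)
$\left(-3040 + O\right) \left(3161 + t{\left(E{\left(-4 \right)} \right)}\right) = \left(-3040 + 94\right) \left(3161 + 0\right) = \left(-2946\right) 3161 = -9312306$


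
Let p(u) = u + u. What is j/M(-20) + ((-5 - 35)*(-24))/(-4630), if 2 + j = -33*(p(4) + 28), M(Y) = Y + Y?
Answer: 54713/1852 ≈ 29.543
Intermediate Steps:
p(u) = 2*u
M(Y) = 2*Y
j = -1190 (j = -2 - 33*(2*4 + 28) = -2 - 33*(8 + 28) = -2 - 33*36 = -2 - 1188 = -1190)
j/M(-20) + ((-5 - 35)*(-24))/(-4630) = -1190/(2*(-20)) + ((-5 - 35)*(-24))/(-4630) = -1190/(-40) - 40*(-24)*(-1/4630) = -1190*(-1/40) + 960*(-1/4630) = 119/4 - 96/463 = 54713/1852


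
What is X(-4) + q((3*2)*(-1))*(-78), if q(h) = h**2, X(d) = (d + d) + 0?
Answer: -2816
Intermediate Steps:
X(d) = 2*d (X(d) = 2*d + 0 = 2*d)
X(-4) + q((3*2)*(-1))*(-78) = 2*(-4) + ((3*2)*(-1))**2*(-78) = -8 + (6*(-1))**2*(-78) = -8 + (-6)**2*(-78) = -8 + 36*(-78) = -8 - 2808 = -2816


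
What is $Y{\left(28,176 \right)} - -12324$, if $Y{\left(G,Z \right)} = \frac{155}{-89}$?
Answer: $\frac{1096681}{89} \approx 12322.0$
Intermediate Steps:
$Y{\left(G,Z \right)} = - \frac{155}{89}$ ($Y{\left(G,Z \right)} = 155 \left(- \frac{1}{89}\right) = - \frac{155}{89}$)
$Y{\left(28,176 \right)} - -12324 = - \frac{155}{89} - -12324 = - \frac{155}{89} + 12324 = \frac{1096681}{89}$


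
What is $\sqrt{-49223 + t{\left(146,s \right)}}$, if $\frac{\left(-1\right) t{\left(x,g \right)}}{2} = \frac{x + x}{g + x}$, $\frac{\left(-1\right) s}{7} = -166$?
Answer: $\frac{13 i \sqrt{31144461}}{327} \approx 221.86 i$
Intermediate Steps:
$s = 1162$ ($s = \left(-7\right) \left(-166\right) = 1162$)
$t{\left(x,g \right)} = - \frac{4 x}{g + x}$ ($t{\left(x,g \right)} = - 2 \frac{x + x}{g + x} = - 2 \frac{2 x}{g + x} = - \frac{4 x}{g + x}$)
$\sqrt{-49223 + t{\left(146,s \right)}} = \sqrt{-49223 - \frac{584}{1162 + 146}} = \sqrt{-49223 - \frac{584}{1308}} = \sqrt{-49223 - 584 \cdot \frac{1}{1308}} = \sqrt{-49223 - \frac{146}{327}} = \sqrt{- \frac{16096067}{327}} = \frac{13 i \sqrt{31144461}}{327}$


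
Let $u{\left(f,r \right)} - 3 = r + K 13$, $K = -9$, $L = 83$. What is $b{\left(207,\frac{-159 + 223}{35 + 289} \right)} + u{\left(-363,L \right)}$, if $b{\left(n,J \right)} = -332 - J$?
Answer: $- \frac{29419}{81} \approx -363.2$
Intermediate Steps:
$u{\left(f,r \right)} = -114 + r$ ($u{\left(f,r \right)} = 3 + \left(r - 117\right) = 3 + \left(-117 + r\right) = -114 + r$)
$b{\left(207,\frac{-159 + 223}{35 + 289} \right)} + u{\left(-363,L \right)} = \left(-332 - \frac{-159 + 223}{35 + 289}\right) + \left(-114 + 83\right) = \left(-332 - \frac{64}{324}\right) - 31 = \left(-332 - 64 \cdot \frac{1}{324}\right) - 31 = \left(-332 - \frac{16}{81}\right) - 31 = - \frac{26908}{81} - 31 = - \frac{29419}{81}$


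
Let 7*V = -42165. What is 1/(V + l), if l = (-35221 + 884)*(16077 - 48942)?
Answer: 7/7899356370 ≈ 8.8615e-10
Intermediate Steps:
V = -42165/7 (V = (⅐)*(-42165) = -42165/7 ≈ -6023.6)
l = 1128485505 (l = -34337*(-32865) = 1128485505)
1/(V + l) = 1/(-42165/7 + 1128485505) = 1/(7899356370/7) = 7/7899356370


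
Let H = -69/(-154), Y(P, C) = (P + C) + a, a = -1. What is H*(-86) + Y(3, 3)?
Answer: -2582/77 ≈ -33.532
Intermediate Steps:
Y(P, C) = -1 + C + P (Y(P, C) = (P + C) - 1 = (C + P) - 1 = -1 + C + P)
H = 69/154 (H = -69*(-1/154) = 69/154 ≈ 0.44805)
H*(-86) + Y(3, 3) = (69/154)*(-86) + (-1 + 3 + 3) = -2967/77 + 5 = -2582/77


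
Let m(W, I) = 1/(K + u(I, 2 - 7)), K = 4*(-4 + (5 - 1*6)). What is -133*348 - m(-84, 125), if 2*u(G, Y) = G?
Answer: -3934142/85 ≈ -46284.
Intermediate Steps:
u(G, Y) = G/2
K = -20 (K = 4*(-4 + (5 - 6)) = 4*(-4 - 1) = 4*(-5) = -20)
m(W, I) = 1/(-20 + I/2)
-133*348 - m(-84, 125) = -133*348 - 2/(-40 + 125) = -46284 - 2/85 = -3934142/85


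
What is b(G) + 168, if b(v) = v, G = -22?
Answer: 146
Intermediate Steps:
b(G) + 168 = -22 + 168 = 146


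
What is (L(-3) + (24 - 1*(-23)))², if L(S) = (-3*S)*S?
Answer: 400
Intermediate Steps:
L(S) = -3*S²
(L(-3) + (24 - 1*(-23)))² = (-3*(-3)² + (24 - 1*(-23)))² = (-3*9 + (24 + 23))² = (-27 + 47)² = 20² = 400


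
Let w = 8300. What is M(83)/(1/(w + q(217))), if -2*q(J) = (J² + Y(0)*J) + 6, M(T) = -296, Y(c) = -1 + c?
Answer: 4481144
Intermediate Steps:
q(J) = -3 + J/2 - J²/2 (q(J) = -((J² + (-1 + 0)*J) + 6)/2 = -((J² - J) + 6)/2 = -(6 + J² - J)/2 = -3 + J/2 - J²/2)
M(83)/(1/(w + q(217))) = -296/(1/(8300 + (-3 + (½)*217 - ½*217²))) = -296/(1/(8300 + (-3 + 217/2 - ½*47089))) = -296/(1/(8300 + (-3 + 217/2 - 47089/2))) = -296/(1/(8300 - 23439)) = -296/(1/(-15139)) = -296/(-1/15139) = -296*(-15139) = 4481144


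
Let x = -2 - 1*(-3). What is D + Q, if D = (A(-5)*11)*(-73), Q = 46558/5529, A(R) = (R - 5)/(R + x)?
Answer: -22105819/11058 ≈ -1999.1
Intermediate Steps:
x = 1 (x = -2 + 3 = 1)
A(R) = (-5 + R)/(1 + R) (A(R) = (R - 5)/(R + 1) = (-5 + R)/(1 + R))
Q = 46558/5529 (Q = 46558*(1/5529) = 46558/5529 ≈ 8.4207)
D = -4015/2 (D = (((-5 - 5)/(1 - 5))*11)*(-73) = ((-10/(-4))*11)*(-73) = (-¼*(-10)*11)*(-73) = ((5/2)*11)*(-73) = (55/2)*(-73) = -4015/2 ≈ -2007.5)
D + Q = -4015/2 + 46558/5529 = -22105819/11058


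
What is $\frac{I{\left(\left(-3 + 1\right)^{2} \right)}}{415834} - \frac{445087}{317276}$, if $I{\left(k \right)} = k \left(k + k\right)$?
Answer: $- \frac{92536077363}{65967074092} \approx -1.4028$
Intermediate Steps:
$I{\left(k \right)} = 2 k^{2}$ ($I{\left(k \right)} = k 2 k = 2 k^{2}$)
$\frac{I{\left(\left(-3 + 1\right)^{2} \right)}}{415834} - \frac{445087}{317276} = \frac{2 \left(\left(-3 + 1\right)^{2}\right)^{2}}{415834} - \frac{445087}{317276} = 2 \left(\left(-2\right)^{2}\right)^{2} \cdot \frac{1}{415834} - \frac{445087}{317276} = 2 \cdot 4^{2} \cdot \frac{1}{415834} - \frac{445087}{317276} = 2 \cdot 16 \cdot \frac{1}{415834} - \frac{445087}{317276} = 32 \cdot \frac{1}{415834} - \frac{445087}{317276} = \frac{16}{207917} - \frac{445087}{317276} = - \frac{92536077363}{65967074092}$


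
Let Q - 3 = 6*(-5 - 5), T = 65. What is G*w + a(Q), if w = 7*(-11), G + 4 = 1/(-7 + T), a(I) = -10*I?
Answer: 50847/58 ≈ 876.67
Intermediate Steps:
Q = -57 (Q = 3 + 6*(-5 - 5) = 3 + 6*(-10) = 3 - 60 = -57)
G = -231/58 (G = -4 + 1/(-7 + 65) = -4 + 1/58 = -231/58 ≈ -3.9828)
w = -77
G*w + a(Q) = -231/58*(-77) - 10*(-57) = 17787/58 + 570 = 50847/58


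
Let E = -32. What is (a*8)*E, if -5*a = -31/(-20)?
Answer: 1984/25 ≈ 79.360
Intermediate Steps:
a = -31/100 (a = -(-31)/(5*(-20)) = -(-31)*(-1)/(5*20) = -⅕*31/20 = -31/100 ≈ -0.31000)
(a*8)*E = -31/100*8*(-32) = -62/25*(-32) = 1984/25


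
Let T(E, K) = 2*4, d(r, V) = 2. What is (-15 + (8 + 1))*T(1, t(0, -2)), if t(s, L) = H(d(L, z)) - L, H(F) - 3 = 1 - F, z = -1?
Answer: -48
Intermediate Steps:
H(F) = 4 - F (H(F) = 3 + (1 - F) = 4 - F)
t(s, L) = 2 - L (t(s, L) = (4 - 1*2) - L = (4 - 2) - L = 2 - L)
T(E, K) = 8
(-15 + (8 + 1))*T(1, t(0, -2)) = (-15 + (8 + 1))*8 = (-15 + 9)*8 = -6*8 = -48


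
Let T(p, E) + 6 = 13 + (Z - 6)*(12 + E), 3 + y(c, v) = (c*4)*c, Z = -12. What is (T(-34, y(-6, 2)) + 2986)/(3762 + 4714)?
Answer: 239/8476 ≈ 0.028197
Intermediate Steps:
y(c, v) = -3 + 4*c² (y(c, v) = -3 + (c*4)*c = -3 + (4*c)*c = -3 + 4*c²)
T(p, E) = -209 - 18*E (T(p, E) = -6 + (13 + (-12 - 6)*(12 + E)) = -6 + (13 - 18*(12 + E)) = -6 + (13 + (-216 - 18*E)) = -6 + (-203 - 18*E) = -209 - 18*E)
(T(-34, y(-6, 2)) + 2986)/(3762 + 4714) = ((-209 - 18*(-3 + 4*(-6)²)) + 2986)/(3762 + 4714) = ((-209 - 18*(-3 + 4*36)) + 2986)/8476 = ((-209 - 18*(-3 + 144)) + 2986)*(1/8476) = ((-209 - 18*141) + 2986)*(1/8476) = ((-209 - 2538) + 2986)*(1/8476) = (-2747 + 2986)*(1/8476) = 239*(1/8476) = 239/8476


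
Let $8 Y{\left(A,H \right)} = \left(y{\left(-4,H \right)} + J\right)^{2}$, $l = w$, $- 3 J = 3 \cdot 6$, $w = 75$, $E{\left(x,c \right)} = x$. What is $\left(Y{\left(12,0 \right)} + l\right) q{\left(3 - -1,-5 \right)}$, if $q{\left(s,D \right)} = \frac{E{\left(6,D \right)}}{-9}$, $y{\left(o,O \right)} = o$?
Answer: $- \frac{175}{3} \approx -58.333$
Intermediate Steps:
$J = -6$ ($J = - \frac{3 \cdot 6}{3} = \left(- \frac{1}{3}\right) 18 = -6$)
$l = 75$
$q{\left(s,D \right)} = - \frac{2}{3}$ ($q{\left(s,D \right)} = \frac{6}{-9} = 6 \left(- \frac{1}{9}\right) = - \frac{2}{3}$)
$Y{\left(A,H \right)} = \frac{25}{2}$ ($Y{\left(A,H \right)} = \frac{\left(-4 - 6\right)^{2}}{8} = \frac{\left(-10\right)^{2}}{8} = \frac{1}{8} \cdot 100 = \frac{25}{2}$)
$\left(Y{\left(12,0 \right)} + l\right) q{\left(3 - -1,-5 \right)} = \left(\frac{25}{2} + 75\right) \left(- \frac{2}{3}\right) = \frac{175}{2} \left(- \frac{2}{3}\right) = - \frac{175}{3}$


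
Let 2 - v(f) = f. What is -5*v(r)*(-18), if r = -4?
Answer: 540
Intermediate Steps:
v(f) = 2 - f
-5*v(r)*(-18) = -5*(2 - 1*(-4))*(-18) = -5*(2 + 4)*(-18) = -5*6*(-18) = -30*(-18) = 540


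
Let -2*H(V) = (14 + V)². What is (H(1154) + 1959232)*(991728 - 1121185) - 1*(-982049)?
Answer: -165331141791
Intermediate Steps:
H(V) = -(14 + V)²/2
(H(1154) + 1959232)*(991728 - 1121185) - 1*(-982049) = (-(14 + 1154)²/2 + 1959232)*(991728 - 1121185) - 1*(-982049) = (-½*1168² + 1959232)*(-129457) + 982049 = (-½*1364224 + 1959232)*(-129457) + 982049 = (-682112 + 1959232)*(-129457) + 982049 = 1277120*(-129457) + 982049 = -165332123840 + 982049 = -165331141791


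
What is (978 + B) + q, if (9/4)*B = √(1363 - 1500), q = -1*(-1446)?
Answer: 2424 + 4*I*√137/9 ≈ 2424.0 + 5.2021*I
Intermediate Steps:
q = 1446
B = 4*I*√137/9 (B = 4*√(1363 - 1500)/9 = 4*√(-137)/9 = 4*(I*√137)/9 = 4*I*√137/9 ≈ 5.2021*I)
(978 + B) + q = (978 + 4*I*√137/9) + 1446 = 2424 + 4*I*√137/9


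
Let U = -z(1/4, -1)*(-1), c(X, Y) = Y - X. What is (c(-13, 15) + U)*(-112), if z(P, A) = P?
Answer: -3164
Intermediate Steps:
U = ¼ (U = -1/4*(-1) = -1*¼*(-1) = -¼*(-1) = ¼ ≈ 0.25000)
(c(-13, 15) + U)*(-112) = ((15 - 1*(-13)) + ¼)*(-112) = ((15 + 13) + ¼)*(-112) = (28 + ¼)*(-112) = (113/4)*(-112) = -3164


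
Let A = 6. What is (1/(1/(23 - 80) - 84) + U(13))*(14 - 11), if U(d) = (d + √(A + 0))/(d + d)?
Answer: 14025/9578 + 3*√6/26 ≈ 1.7469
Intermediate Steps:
U(d) = (d + √6)/(2*d) (U(d) = (d + √(6 + 0))/(d + d) = (d + √6)/((2*d)) = (d + √6)*(1/(2*d)) = (d + √6)/(2*d))
(1/(1/(23 - 80) - 84) + U(13))*(14 - 11) = (1/(1/(23 - 80) - 84) + (½)*(13 + √6)/13)*(14 - 11) = (1/(1/(-57) - 84) + (½)*(1/13)*(13 + √6))*3 = (1/(-1/57 - 84) + (½ + √6/26))*3 = (1/(-4789/57) + (½ + √6/26))*3 = (-57/4789 + (½ + √6/26))*3 = (4675/9578 + √6/26)*3 = 14025/9578 + 3*√6/26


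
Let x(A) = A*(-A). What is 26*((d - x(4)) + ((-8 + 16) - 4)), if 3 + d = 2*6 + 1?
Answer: 780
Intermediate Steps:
d = 10 (d = -3 + (2*6 + 1) = -3 + (12 + 1) = -3 + 13 = 10)
x(A) = -A**2
26*((d - x(4)) + ((-8 + 16) - 4)) = 26*((10 - (-1)*4**2) + ((-8 + 16) - 4)) = 26*((10 - (-1)*16) + (8 - 4)) = 26*((10 - 1*(-16)) + 4) = 26*((10 + 16) + 4) = 26*(26 + 4) = 26*30 = 780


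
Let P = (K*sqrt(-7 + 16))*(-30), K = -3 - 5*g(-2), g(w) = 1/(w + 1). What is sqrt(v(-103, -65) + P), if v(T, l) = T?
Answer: I*sqrt(283) ≈ 16.823*I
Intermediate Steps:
g(w) = 1/(1 + w)
K = 2 (K = -3 - 5/(1 - 2) = -3 - 5/(-1) = -3 - 5*(-1) = -3 + 5 = 2)
P = -180 (P = (2*sqrt(-7 + 16))*(-30) = (2*sqrt(9))*(-30) = (2*3)*(-30) = 6*(-30) = -180)
sqrt(v(-103, -65) + P) = sqrt(-103 - 180) = sqrt(-283) = I*sqrt(283)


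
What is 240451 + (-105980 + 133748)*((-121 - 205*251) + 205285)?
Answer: 4268431963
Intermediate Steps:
240451 + (-105980 + 133748)*((-121 - 205*251) + 205285) = 240451 + 27768*((-121 - 51455) + 205285) = 240451 + 27768*(-51576 + 205285) = 240451 + 27768*153709 = 240451 + 4268191512 = 4268431963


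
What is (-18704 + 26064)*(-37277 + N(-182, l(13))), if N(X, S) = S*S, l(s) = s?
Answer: -273114880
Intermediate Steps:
N(X, S) = S**2
(-18704 + 26064)*(-37277 + N(-182, l(13))) = (-18704 + 26064)*(-37277 + 13**2) = 7360*(-37277 + 169) = 7360*(-37108) = -273114880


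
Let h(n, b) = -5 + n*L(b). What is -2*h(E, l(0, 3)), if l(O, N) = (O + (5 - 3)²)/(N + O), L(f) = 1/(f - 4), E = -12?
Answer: 1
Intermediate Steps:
L(f) = 1/(-4 + f)
l(O, N) = (4 + O)/(N + O) (l(O, N) = (O + 2²)/(N + O) = (O + 4)/(N + O) = (4 + O)/(N + O))
h(n, b) = -5 + n/(-4 + b)
-2*h(E, l(0, 3)) = -2*(20 - 12 - 5*(4 + 0)/(3 + 0))/(-4 + (4 + 0)/(3 + 0)) = -2*(20 - 12 - 5*4/3)/(-4 + 4/3) = -2*(20 - 12 - 20/3)/(-8/3) = -(-3)*4/(4*3) = -2*(-½) = 1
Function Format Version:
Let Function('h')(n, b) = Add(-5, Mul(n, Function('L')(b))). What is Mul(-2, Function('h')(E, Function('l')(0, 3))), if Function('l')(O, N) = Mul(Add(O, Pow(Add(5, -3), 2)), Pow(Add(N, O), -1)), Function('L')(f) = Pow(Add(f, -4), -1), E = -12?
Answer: 1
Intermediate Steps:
Function('L')(f) = Pow(Add(-4, f), -1)
Function('l')(O, N) = Mul(Pow(Add(N, O), -1), Add(4, O)) (Function('l')(O, N) = Mul(Add(O, Pow(2, 2)), Pow(Add(N, O), -1)) = Mul(Add(O, 4), Pow(Add(N, O), -1)) = Mul(Add(4, O), Pow(Add(N, O), -1)) = Mul(Pow(Add(N, O), -1), Add(4, O)))
Function('h')(n, b) = Add(-5, Mul(n, Pow(Add(-4, b), -1)))
Mul(-2, Function('h')(E, Function('l')(0, 3))) = Mul(-2, Mul(Pow(Add(-4, Mul(Pow(Add(3, 0), -1), Add(4, 0))), -1), Add(20, -12, Mul(-5, Mul(Pow(Add(3, 0), -1), Add(4, 0)))))) = Mul(-2, Mul(Pow(Add(-4, Mul(Pow(3, -1), 4)), -1), Add(20, -12, Mul(-5, Mul(Pow(3, -1), 4))))) = Mul(-2, Mul(Pow(Add(-4, Mul(Rational(1, 3), 4)), -1), Add(20, -12, Mul(-5, Mul(Rational(1, 3), 4))))) = Mul(-2, Mul(Pow(Add(-4, Rational(4, 3)), -1), Add(20, -12, Mul(-5, Rational(4, 3))))) = Mul(-2, Mul(Pow(Rational(-8, 3), -1), Add(20, -12, Rational(-20, 3)))) = Mul(-2, Mul(Rational(-3, 8), Rational(4, 3))) = Mul(-2, Rational(-1, 2)) = 1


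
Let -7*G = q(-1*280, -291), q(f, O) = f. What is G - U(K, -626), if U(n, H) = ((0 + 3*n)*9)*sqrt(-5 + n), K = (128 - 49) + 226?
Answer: 40 - 82350*sqrt(3) ≈ -1.4259e+5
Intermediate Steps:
K = 305 (K = 79 + 226 = 305)
U(n, H) = 27*n*sqrt(-5 + n) (U(n, H) = ((3*n)*9)*sqrt(-5 + n) = (27*n)*sqrt(-5 + n) = 27*n*sqrt(-5 + n))
G = 40 (G = -(-1)*280/7 = -1/7*(-280) = 40)
G - U(K, -626) = 40 - 27*305*sqrt(-5 + 305) = 40 - 27*305*sqrt(300) = 40 - 27*305*10*sqrt(3) = 40 - 82350*sqrt(3)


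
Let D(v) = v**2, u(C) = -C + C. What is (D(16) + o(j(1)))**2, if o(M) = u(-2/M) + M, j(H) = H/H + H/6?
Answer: 2380849/36 ≈ 66135.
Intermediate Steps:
j(H) = 1 + H/6 (j(H) = 1 + H*(1/6) = 1 + H/6)
u(C) = 0
o(M) = M (o(M) = 0 + M = M)
(D(16) + o(j(1)))**2 = (16**2 + (1 + (1/6)*1))**2 = (256 + (1 + 1/6))**2 = (256 + 7/6)**2 = (1543/6)**2 = 2380849/36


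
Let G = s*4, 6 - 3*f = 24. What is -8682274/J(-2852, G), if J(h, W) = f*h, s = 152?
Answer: -4341137/8556 ≈ -507.38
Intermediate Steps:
f = -6 (f = 2 - 1/3*24 = 2 - 8 = -6)
G = 608 (G = 152*4 = 608)
J(h, W) = -6*h
-8682274/J(-2852, G) = -8682274/((-6*(-2852))) = -8682274/17112 = -8682274*1/17112 = -4341137/8556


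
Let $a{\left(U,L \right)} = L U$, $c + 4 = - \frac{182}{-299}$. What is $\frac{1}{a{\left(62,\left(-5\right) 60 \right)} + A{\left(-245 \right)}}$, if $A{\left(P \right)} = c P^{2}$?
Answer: $- \frac{23}{5109750} \approx -4.5012 \cdot 10^{-6}$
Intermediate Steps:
$c = - \frac{78}{23}$ ($c = -4 - \frac{182}{-299} = -4 - - \frac{14}{23} = -4 + \frac{14}{23} = - \frac{78}{23} \approx -3.3913$)
$A{\left(P \right)} = - \frac{78 P^{2}}{23}$
$\frac{1}{a{\left(62,\left(-5\right) 60 \right)} + A{\left(-245 \right)}} = \frac{1}{\left(-5\right) 60 \cdot 62 - \frac{78 \left(-245\right)^{2}}{23}} = \frac{1}{\left(-300\right) 62 - \frac{4681950}{23}} = \frac{1}{-18600 - \frac{4681950}{23}} = \frac{1}{- \frac{5109750}{23}} = - \frac{23}{5109750}$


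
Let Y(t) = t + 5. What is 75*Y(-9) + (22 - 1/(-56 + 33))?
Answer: -6393/23 ≈ -277.96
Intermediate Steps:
Y(t) = 5 + t
75*Y(-9) + (22 - 1/(-56 + 33)) = 75*(5 - 9) + (22 - 1/(-56 + 33)) = 75*(-4) + (22 - 1/(-23)) = -300 + (22 - 1*(-1/23)) = -300 + (22 + 1/23) = -300 + 507/23 = -6393/23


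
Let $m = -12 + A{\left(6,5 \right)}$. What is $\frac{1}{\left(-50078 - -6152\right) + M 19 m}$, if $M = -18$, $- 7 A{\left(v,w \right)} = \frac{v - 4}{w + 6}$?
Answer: $- \frac{77}{3065610} \approx -2.5117 \cdot 10^{-5}$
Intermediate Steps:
$A{\left(v,w \right)} = - \frac{-4 + v}{7 \left(6 + w\right)}$ ($A{\left(v,w \right)} = - \frac{\left(v - 4\right) \frac{1}{w + 6}}{7} = - \frac{\left(-4 + v\right) \frac{1}{6 + w}}{7} = - \frac{\frac{1}{6 + w} \left(-4 + v\right)}{7} = - \frac{-4 + v}{7 \left(6 + w\right)}$)
$m = - \frac{926}{77}$ ($m = -12 + \frac{4 - 6}{7 \left(6 + 5\right)} = -12 + \frac{4 - 6}{7 \cdot 11} = -12 + \frac{1}{7} \cdot \frac{1}{11} \left(-2\right) = -12 - \frac{2}{77} = - \frac{926}{77} \approx -12.026$)
$\frac{1}{\left(-50078 - -6152\right) + M 19 m} = \frac{1}{\left(-50078 - -6152\right) + \left(-18\right) 19 \left(- \frac{926}{77}\right)} = \frac{1}{\left(-50078 + 6152\right) - - \frac{316692}{77}} = \frac{1}{-43926 + \frac{316692}{77}} = \frac{1}{- \frac{3065610}{77}} = - \frac{77}{3065610}$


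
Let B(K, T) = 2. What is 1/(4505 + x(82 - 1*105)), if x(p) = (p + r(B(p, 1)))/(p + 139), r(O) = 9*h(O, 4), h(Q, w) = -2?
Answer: 116/522539 ≈ 0.00022199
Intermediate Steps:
r(O) = -18 (r(O) = 9*(-2) = -18)
x(p) = (-18 + p)/(139 + p) (x(p) = (p - 18)/(p + 139) = (-18 + p)/(139 + p))
1/(4505 + x(82 - 1*105)) = 1/(4505 + (-18 + (82 - 1*105))/(139 + (82 - 1*105))) = 1/(4505 + (-18 + (82 - 105))/(139 + (82 - 105))) = 1/(4505 + (-18 - 23)/(139 - 23)) = 1/(4505 - 41/116) = 1/(522539/116) = 116/522539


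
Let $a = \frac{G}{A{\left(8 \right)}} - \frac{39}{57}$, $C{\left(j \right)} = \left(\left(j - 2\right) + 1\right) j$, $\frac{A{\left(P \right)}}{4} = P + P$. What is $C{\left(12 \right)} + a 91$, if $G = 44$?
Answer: $\frac{40219}{304} \approx 132.3$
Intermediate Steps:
$A{\left(P \right)} = 8 P$ ($A{\left(P \right)} = 4 \left(P + P\right) = 4 \cdot 2 P = 8 P$)
$C{\left(j \right)} = j \left(-1 + j\right)$ ($C{\left(j \right)} = \left(\left(-2 + j\right) + 1\right) j = \left(-1 + j\right) j = j \left(-1 + j\right)$)
$a = \frac{1}{304}$ ($a = \frac{44}{8 \cdot 8} - \frac{39}{57} = \frac{44}{64} - \frac{13}{19} = 44 \cdot \frac{1}{64} - \frac{13}{19} = \frac{11}{16} - \frac{13}{19} = \frac{1}{304} \approx 0.0032895$)
$C{\left(12 \right)} + a 91 = 12 \left(-1 + 12\right) + \frac{1}{304} \cdot 91 = 12 \cdot 11 + \frac{91}{304} = 132 + \frac{91}{304} = \frac{40219}{304}$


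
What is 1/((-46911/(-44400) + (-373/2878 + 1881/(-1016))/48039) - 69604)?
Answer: -129933216231600/9043734306475970171 ≈ -1.4367e-5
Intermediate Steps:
1/((-46911/(-44400) + (-373/2878 + 1881/(-1016))/48039) - 69604) = 1/((-46911*(-1/44400) + (-373*1/2878 + 1881*(-1/1016))*(1/48039)) - 69604) = 1/((15637/14800 + (-373/2878 - 1881/1016)*(1/48039)) - 69604) = 1/((15637/14800 - 2896243/1462024*1/48039) - 69604) = 1/((15637/14800 - 2896243/70234170936) - 69604) = 1/(137276108316229/129933216231600 - 69604) = 1/(-9043734306475970171/129933216231600) = -129933216231600/9043734306475970171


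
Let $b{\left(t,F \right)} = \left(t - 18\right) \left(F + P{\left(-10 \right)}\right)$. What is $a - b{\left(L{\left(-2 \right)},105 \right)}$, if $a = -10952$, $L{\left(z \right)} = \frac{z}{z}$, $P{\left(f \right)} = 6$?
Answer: $-9065$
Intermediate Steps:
$L{\left(z \right)} = 1$
$b{\left(t,F \right)} = \left(-18 + t\right) \left(6 + F\right)$ ($b{\left(t,F \right)} = \left(t - 18\right) \left(F + 6\right) = \left(-18 + t\right) \left(6 + F\right)$)
$a - b{\left(L{\left(-2 \right)},105 \right)} = -10952 - \left(-108 - 1890 + 6 \cdot 1 + 105 \cdot 1\right) = -10952 - \left(-108 - 1890 + 6 + 105\right) = -10952 - -1887 = -10952 + 1887 = -9065$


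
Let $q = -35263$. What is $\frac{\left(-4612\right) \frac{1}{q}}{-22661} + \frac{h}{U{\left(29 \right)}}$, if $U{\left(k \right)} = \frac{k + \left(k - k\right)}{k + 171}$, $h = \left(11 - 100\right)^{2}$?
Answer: $\frac{1265926050146852}{23173750447} \approx 54628.0$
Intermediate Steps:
$h = 7921$ ($h = \left(-89\right)^{2} = 7921$)
$U{\left(k \right)} = \frac{k}{171 + k}$ ($U{\left(k \right)} = \frac{k + 0}{171 + k} = \frac{k}{171 + k}$)
$\frac{\left(-4612\right) \frac{1}{q}}{-22661} + \frac{h}{U{\left(29 \right)}} = \frac{\left(-4612\right) \frac{1}{-35263}}{-22661} + \frac{7921}{29 \frac{1}{171 + 29}} = \left(-4612\right) \left(- \frac{1}{35263}\right) \left(- \frac{1}{22661}\right) + \frac{7921}{29 \cdot \frac{1}{200}} = \frac{4612}{35263} \left(- \frac{1}{22661}\right) + \frac{7921}{29 \cdot \frac{1}{200}} = - \frac{4612}{799094843} + \frac{7921}{\frac{29}{200}} = - \frac{4612}{799094843} + 7921 \cdot \frac{200}{29} = - \frac{4612}{799094843} + \frac{1584200}{29} = \frac{1265926050146852}{23173750447}$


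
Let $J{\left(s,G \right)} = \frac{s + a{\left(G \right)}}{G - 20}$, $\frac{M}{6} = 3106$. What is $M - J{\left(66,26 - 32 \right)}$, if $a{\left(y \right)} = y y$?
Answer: $\frac{242319}{13} \approx 18640.0$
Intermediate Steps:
$M = 18636$ ($M = 6 \cdot 3106 = 18636$)
$a{\left(y \right)} = y^{2}$
$J{\left(s,G \right)} = \frac{s + G^{2}}{-20 + G}$ ($J{\left(s,G \right)} = \frac{s + G^{2}}{G - 20} = \frac{s + G^{2}}{-20 + G}$)
$M - J{\left(66,26 - 32 \right)} = 18636 - \frac{66 + \left(26 - 32\right)^{2}}{-20 + \left(26 - 32\right)} = 18636 - \frac{66 + \left(-6\right)^{2}}{-20 - 6} = 18636 - \frac{66 + 36}{-26} = 18636 - \left(- \frac{1}{26}\right) 102 = 18636 - - \frac{51}{13} = 18636 + \frac{51}{13} = \frac{242319}{13}$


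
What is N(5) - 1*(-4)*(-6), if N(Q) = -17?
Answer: -41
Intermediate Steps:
N(5) - 1*(-4)*(-6) = -17 - 1*(-4)*(-6) = -17 + 4*(-6) = -17 - 24 = -41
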